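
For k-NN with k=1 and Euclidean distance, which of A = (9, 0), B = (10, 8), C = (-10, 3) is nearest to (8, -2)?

Distances: d(A) ≈ 2.2361, d(B) ≈ 10.198, d(C) ≈ 18.6815. Nearest: A = (9, 0) with distance 2.2361.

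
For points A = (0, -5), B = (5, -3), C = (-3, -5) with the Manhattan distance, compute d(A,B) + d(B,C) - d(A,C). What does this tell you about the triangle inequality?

d(A,B) = 5 + 2 = 7, d(B,C) = 8 + 2 = 10, d(A,C) = 3 + 0 = 3.
d(A,B) + d(B,C) - d(A,C) = 7 + 10 - 3 = 17 - 3 = 14. This is ≥ 0, so the triangle inequality holds for these points.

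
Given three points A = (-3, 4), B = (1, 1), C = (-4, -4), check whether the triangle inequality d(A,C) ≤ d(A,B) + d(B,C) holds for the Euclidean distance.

d(A,B) = √(4² + 3²) = √25 = 5, d(B,C) = √(5² + 5²) = √50 ≈ 7.0711, d(A,C) = √(1² + 8²) = √65 ≈ 8.0623.
d(A,C) ≈ 8.0623 ≤ 5 + 7.0711 = 12.0711. Triangle inequality is satisfied.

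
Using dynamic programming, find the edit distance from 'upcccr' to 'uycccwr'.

Let D[i][j] be the edit distance between the first i characters of 'upcccr' and the first j characters of 'uycccwr', with D[i][0] = i, D[0][j] = j, and D[i][j] = D[i-1][j-1] if the characters match, else 1 + min(D[i-1][j], D[i][j-1], D[i-1][j-1]). Filling the table (rows: prefixes of 'upcccr', columns: prefixes of 'uycccwr'):
     ε  u  y  c  c  c  w  r
  ε  0  1  2  3  4  5  6  7
  u  1  0  1  2  3  4  5  6
  p  2  1  1  2  3  4  5  6
  c  3  2  2  1  2  3  4  5
  c  4  3  3  2  1  2  3  4
  c  5  4  4  3  2  1  2  3
  r  6  5  5  4  3  2  2  2
The bottom-right entry gives D[6][7] = 2, so no sequence of fewer than 2 edits works. Backtracking through the table gives one optimal edit sequence (2 edits):
  upcccr → uycccr (sub p→y @2)
  uycccr → uycccwr (ins w @6)
Edit distance = 2.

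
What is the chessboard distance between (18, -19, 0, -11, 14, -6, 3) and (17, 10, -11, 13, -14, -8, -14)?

max(|x_i - y_i|) = max(|18 - 17|, |-19 - 10|, |0 - (-11)|, |-11 - 13|, |14 - (-14)|, |-6 - (-8)|, |3 - (-14)|) = max(1, 29, 11, 24, 28, 2, 17) = 29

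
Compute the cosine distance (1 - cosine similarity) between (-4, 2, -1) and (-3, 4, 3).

With u = (-4, 2, -1), v = (-3, 4, 3):
u·v = (-4)·(-3) + 2·4 + (-1)·3 = 12 + 8 + (-3) = 17.
|u| = √((-4)² + 2² + (-1)²) = √21, |v| = √((-3)² + 4² + 3²) = √34, so |u||v| = √(21·34) = √714.
cos θ = (u·v)/(|u||v|) = 17/√714 ≈ 0.6362
Cosine distance = 1 - cos θ ≈ 1 - 0.6362 = 0.3638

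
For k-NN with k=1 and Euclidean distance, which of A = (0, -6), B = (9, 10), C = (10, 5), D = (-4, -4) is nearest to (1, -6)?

Distances: d(A) = 1, d(B) ≈ 17.8885, d(C) ≈ 14.2127, d(D) ≈ 5.3852. Nearest: A = (0, -6) with distance 1.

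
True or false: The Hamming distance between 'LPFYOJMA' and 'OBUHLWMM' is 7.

Differing positions: 1, 2, 3, 4, 5, 6, 8. Hamming distance = 7, so the claim is true.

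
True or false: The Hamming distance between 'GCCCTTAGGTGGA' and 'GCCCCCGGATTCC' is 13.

Differing positions: 5, 6, 7, 9, 11, 12, 13. Hamming distance = 7, so the claim that d_H = 13 is false.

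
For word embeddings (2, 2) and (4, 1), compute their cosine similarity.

With u = (2, 2), v = (4, 1):
u·v = 2·4 + 2·1 = 8 + 2 = 10.
|u| = √(2² + 2²) = √8, |v| = √(4² + 1²) = √17, so |u||v| = √(8·17) = √136.
cos θ = (u·v)/(|u||v|) = 10/√136 ≈ 0.8575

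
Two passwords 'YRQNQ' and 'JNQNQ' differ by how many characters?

Differing positions: 1, 2. Hamming distance = 2.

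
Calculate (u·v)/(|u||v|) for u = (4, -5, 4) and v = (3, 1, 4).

With u = (4, -5, 4), v = (3, 1, 4):
u·v = 4·3 + (-5)·1 + 4·4 = 12 + (-5) + 16 = 23.
|u| = √(4² + (-5)² + 4²) = √57, |v| = √(3² + 1² + 4²) = √26, so |u||v| = √(57·26) = √1482.
cos θ = (u·v)/(|u||v|) = 23/√1482 ≈ 0.5975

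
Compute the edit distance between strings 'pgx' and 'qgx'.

Let D[i][j] be the edit distance between the first i characters of 'pgx' and the first j characters of 'qgx', with D[i][0] = i, D[0][j] = j, and D[i][j] = D[i-1][j-1] if the characters match, else 1 + min(D[i-1][j], D[i][j-1], D[i-1][j-1]). Filling the table (rows: prefixes of 'pgx', columns: prefixes of 'qgx'):
     ε  q  g  x
  ε  0  1  2  3
  p  1  1  2  3
  g  2  2  1  2
  x  3  3  2  1
The bottom-right entry gives D[3][3] = 1, so no sequence of fewer than 1 edit works. Backtracking through the table gives one optimal edit sequence (1 edit):
  pgx → qgx (sub p→q @1)
Edit distance = 1.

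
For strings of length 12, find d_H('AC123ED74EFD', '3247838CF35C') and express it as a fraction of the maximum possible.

Differing positions: 1, 2, 3, 4, 5, 6, 7, 8, 9, 10, 11, 12. Hamming distance = 12. The maximum possible Hamming distance for length-12 strings is 12, so d_H/12 = 12/12 = 1.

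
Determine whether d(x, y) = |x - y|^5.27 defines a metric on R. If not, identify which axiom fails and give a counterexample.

No. d(x,y) = |x-y|^5.27 fails the triangle inequality since p = 5.27 > 1. Counterexample: x = 3, y = 13, z = 17. d(x,z) = |3 - 17|^5.27 = 14^5.27 ≈ 1096717.4358, but d(x,y) + d(y,z) = 10^5.27 + 4^5.27 ≈ 186208.7137 + 1488.8679 = 187697.5816. Since 1096717.4358 > 187697.5816, the triangle inequality is violated.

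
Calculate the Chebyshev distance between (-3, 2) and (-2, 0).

max(|x_i - y_i|) = max(|-3 - (-2)|, |2 - 0|) = max(1, 2) = 2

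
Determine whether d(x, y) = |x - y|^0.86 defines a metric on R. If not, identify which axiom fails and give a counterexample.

Yes. With 0 < p = 0.86 ≤ 1, d(x,y) = |x-y|^0.86 is a metric on R. Non-negativity and symmetry are immediate; |x-y|^0.86 = 0 ⟺ |x-y| = 0 ⟺ x = y. For the triangle inequality, the function t ↦ t^0.86 is subadditive on [0,∞) when p ≤ 1, so |x-z|^0.86 ≤ (|x-y| + |y-z|)^0.86 ≤ |x-y|^0.86 + |y-z|^0.86.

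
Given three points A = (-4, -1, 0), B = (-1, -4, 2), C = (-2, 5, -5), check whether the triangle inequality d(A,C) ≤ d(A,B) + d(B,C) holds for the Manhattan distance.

d(A,B) = 3 + 3 + 2 = 8, d(B,C) = 1 + 9 + 7 = 17, d(A,C) = 2 + 6 + 5 = 13.
d(A,C) = 13 ≤ 8 + 17 = 25. Triangle inequality is satisfied.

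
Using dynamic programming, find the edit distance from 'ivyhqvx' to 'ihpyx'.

Let D[i][j] be the edit distance between the first i characters of 'ivyhqvx' and the first j characters of 'ihpyx', with D[i][0] = i, D[0][j] = j, and D[i][j] = D[i-1][j-1] if the characters match, else 1 + min(D[i-1][j], D[i][j-1], D[i-1][j-1]). Filling the table (rows: prefixes of 'ivyhqvx', columns: prefixes of 'ihpyx'):
     ε  i  h  p  y  x
  ε  0  1  2  3  4  5
  i  1  0  1  2  3  4
  v  2  1  1  2  3  4
  y  3  2  2  2  2  3
  h  4  3  2  3  3  3
  q  5  4  3  3  4  4
  v  6  5  4  4  4  5
  x  7  6  5  5  5  4
The bottom-right entry gives D[7][5] = 4, so no sequence of fewer than 4 edits works. Backtracking through the table gives one optimal edit sequence (4 edits):
  ivyhqvx → iyhqvx (del v @2)
  iyhqvx → ihqvx (del y @2)
  ihqvx → ihpvx (sub q→p @3)
  ihpvx → ihpyx (sub v→y @4)
Edit distance = 4.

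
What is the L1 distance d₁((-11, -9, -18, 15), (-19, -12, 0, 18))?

Σ|x_i - y_i| = |-11 - (-19)| + |-9 - (-12)| + |-18 - 0| + |15 - 18| = 8 + 3 + 18 + 3 = 32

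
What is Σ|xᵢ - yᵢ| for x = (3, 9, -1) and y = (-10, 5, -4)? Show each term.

Σ|x_i - y_i| = |3 - (-10)| + |9 - 5| + |-1 - (-4)| = 13 + 4 + 3 = 20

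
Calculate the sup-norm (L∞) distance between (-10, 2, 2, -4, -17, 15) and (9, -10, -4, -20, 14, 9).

max(|x_i - y_i|) = max(|-10 - 9|, |2 - (-10)|, |2 - (-4)|, |-4 - (-20)|, |-17 - 14|, |15 - 9|) = max(19, 12, 6, 16, 31, 6) = 31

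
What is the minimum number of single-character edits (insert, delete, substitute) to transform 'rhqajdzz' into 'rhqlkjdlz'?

Let D[i][j] be the edit distance between the first i characters of 'rhqajdzz' and the first j characters of 'rhqlkjdlz', with D[i][0] = i, D[0][j] = j, and D[i][j] = D[i-1][j-1] if the characters match, else 1 + min(D[i-1][j], D[i][j-1], D[i-1][j-1]). Filling the table (rows: prefixes of 'rhqajdzz', columns: prefixes of 'rhqlkjdlz'):
     ε  r  h  q  l  k  j  d  l  z
  ε  0  1  2  3  4  5  6  7  8  9
  r  1  0  1  2  3  4  5  6  7  8
  h  2  1  0  1  2  3  4  5  6  7
  q  3  2  1  0  1  2  3  4  5  6
  a  4  3  2  1  1  2  3  4  5  6
  j  5  4  3  2  2  2  2  3  4  5
  d  6  5  4  3  3  3  3  2  3  4
  z  7  6  5  4  4  4  4  3  3  3
  z  8  7  6  5  5  5  5  4  4  3
The bottom-right entry gives D[8][9] = 3, so no sequence of fewer than 3 edits works. Backtracking through the table gives one optimal edit sequence (3 edits):
  rhqajdzz → rhqlajdzz (ins l @4)
  rhqlajdzz → rhqlkjdzz (sub a→k @5)
  rhqlkjdzz → rhqlkjdlz (sub z→l @8)
Edit distance = 3.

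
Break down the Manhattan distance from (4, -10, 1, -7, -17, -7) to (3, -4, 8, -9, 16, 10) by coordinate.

Σ|x_i - y_i| = |4 - 3| + |-10 - (-4)| + |1 - 8| + |-7 - (-9)| + |-17 - 16| + |-7 - 10| = 1 + 6 + 7 + 2 + 33 + 17 = 66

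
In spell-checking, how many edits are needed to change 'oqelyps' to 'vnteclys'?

Let D[i][j] be the edit distance between the first i characters of 'oqelyps' and the first j characters of 'vnteclys', with D[i][0] = i, D[0][j] = j, and D[i][j] = D[i-1][j-1] if the characters match, else 1 + min(D[i-1][j], D[i][j-1], D[i-1][j-1]). Filling the table (rows: prefixes of 'oqelyps', columns: prefixes of 'vnteclys'):
     ε  v  n  t  e  c  l  y  s
  ε  0  1  2  3  4  5  6  7  8
  o  1  1  2  3  4  5  6  7  8
  q  2  2  2  3  4  5  6  7  8
  e  3  3  3  3  3  4  5  6  7
  l  4  4  4  4  4  4  4  5  6
  y  5  5  5  5  5  5  5  4  5
  p  6  6  6  6  6  6  6  5  5
  s  7  7  7  7  7  7  7  6  5
The bottom-right entry gives D[7][8] = 5, so no sequence of fewer than 5 edits works. Backtracking through the table gives one optimal edit sequence (5 edits):
  oqelyps → voqelyps (ins v @1)
  voqelyps → vnqelyps (sub o→n @2)
  vnqelyps → vntelyps (sub q→t @3)
  vntelyps → vnteclyps (ins c @5)
  vnteclyps → vnteclys (del p @8)
Edit distance = 5.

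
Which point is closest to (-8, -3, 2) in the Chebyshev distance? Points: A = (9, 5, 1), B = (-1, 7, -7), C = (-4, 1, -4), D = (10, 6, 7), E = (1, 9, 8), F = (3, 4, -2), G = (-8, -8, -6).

Distances: d(A) = 17, d(B) = 10, d(C) = 6, d(D) = 18, d(E) = 12, d(F) = 11, d(G) = 8. Nearest: C = (-4, 1, -4) with distance 6.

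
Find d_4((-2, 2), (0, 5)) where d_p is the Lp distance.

(Σ|x_i - y_i|^4)^(1/4) = (|-2 - 0|^4 + |2 - 5|^4)^(1/4)
= (2^4 + 3^4)^(1/4) = (16 + 81)^(1/4) = (97)^(1/4) ≈ 3.1383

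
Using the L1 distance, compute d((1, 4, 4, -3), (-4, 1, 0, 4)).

Σ|x_i - y_i| = |1 - (-4)| + |4 - 1| + |4 - 0| + |-3 - 4| = 5 + 3 + 4 + 7 = 19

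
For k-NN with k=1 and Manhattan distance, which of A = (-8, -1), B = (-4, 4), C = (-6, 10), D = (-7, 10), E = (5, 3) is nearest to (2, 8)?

Distances: d(A) = 19, d(B) = 10, d(C) = 10, d(D) = 11, d(E) = 8. Nearest: E = (5, 3) with distance 8.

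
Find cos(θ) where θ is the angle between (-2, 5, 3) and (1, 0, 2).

With u = (-2, 5, 3), v = (1, 0, 2):
u·v = (-2)·1 + 5·0 + 3·2 = (-2) + 0 + 6 = 4.
|u| = √((-2)² + 5² + 3²) = √38, |v| = √(1² + 0² + 2²) = √5, so |u||v| = √(38·5) = √190.
cos θ = (u·v)/(|u||v|) = 4/√190 ≈ 0.2902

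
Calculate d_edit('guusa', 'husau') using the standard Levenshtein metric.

Let D[i][j] be the edit distance between the first i characters of 'guusa' and the first j characters of 'husau', with D[i][0] = i, D[0][j] = j, and D[i][j] = D[i-1][j-1] if the characters match, else 1 + min(D[i-1][j], D[i][j-1], D[i-1][j-1]). Filling the table (rows: prefixes of 'guusa', columns: prefixes of 'husau'):
     ε  h  u  s  a  u
  ε  0  1  2  3  4  5
  g  1  1  2  3  4  5
  u  2  2  1  2  3  4
  u  3  3  2  2  3  3
  s  4  4  3  2  3  4
  a  5  5  4  3  2  3
The bottom-right entry gives D[5][5] = 3, so no sequence of fewer than 3 edits works. Backtracking through the table gives one optimal edit sequence (3 edits):
  guusa → uusa (del g @1)
  uusa → husa (sub u→h @1)
  husa → husau (ins u @5)
Edit distance = 3.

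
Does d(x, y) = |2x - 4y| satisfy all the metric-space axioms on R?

No. d fails symmetry: d(2, 7) = |2·2 - 4·7| = |-24| = 24, but d(7, 2) = |2·7 - 4·2| = |6| = 6. Since 24 ≠ 6, d(x,y) ≠ d(y,x) in general.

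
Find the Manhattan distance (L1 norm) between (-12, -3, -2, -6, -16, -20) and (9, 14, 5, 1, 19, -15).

Σ|x_i - y_i| = |-12 - 9| + |-3 - 14| + |-2 - 5| + |-6 - 1| + |-16 - 19| + |-20 - (-15)| = 21 + 17 + 7 + 7 + 35 + 5 = 92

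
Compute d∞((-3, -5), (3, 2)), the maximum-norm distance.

max(|x_i - y_i|) = max(|-3 - 3|, |-5 - 2|) = max(6, 7) = 7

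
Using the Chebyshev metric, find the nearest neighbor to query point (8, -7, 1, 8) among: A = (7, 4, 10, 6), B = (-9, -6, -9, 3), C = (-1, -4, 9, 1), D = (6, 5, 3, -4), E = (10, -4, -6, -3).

Distances: d(A) = 11, d(B) = 17, d(C) = 9, d(D) = 12, d(E) = 11. Nearest: C = (-1, -4, 9, 1) with distance 9.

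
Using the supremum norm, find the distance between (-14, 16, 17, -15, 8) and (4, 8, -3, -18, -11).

max(|x_i - y_i|) = max(|-14 - 4|, |16 - 8|, |17 - (-3)|, |-15 - (-18)|, |8 - (-11)|) = max(18, 8, 20, 3, 19) = 20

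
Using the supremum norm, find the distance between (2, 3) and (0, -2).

max(|x_i - y_i|) = max(|2 - 0|, |3 - (-2)|) = max(2, 5) = 5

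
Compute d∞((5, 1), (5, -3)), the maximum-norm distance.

max(|x_i - y_i|) = max(|5 - 5|, |1 - (-3)|) = max(0, 4) = 4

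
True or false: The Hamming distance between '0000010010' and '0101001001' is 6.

Differing positions: 2, 4, 6, 7, 9, 10. Hamming distance = 6, so the claim is true.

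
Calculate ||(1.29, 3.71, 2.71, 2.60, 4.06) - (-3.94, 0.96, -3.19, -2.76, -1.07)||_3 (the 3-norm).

(Σ|x_i - y_i|^3)^(1/3) = (|1.29 - (-3.94)|^3 + |3.71 - 0.96|^3 + |2.71 - (-3.19)|^3 + |2.6 - (-2.76)|^3 + |4.06 - (-1.07)|^3)^(1/3)
= (5.23^3 + 2.75^3 + 5.9^3 + 5.36^3 + 5.13^3)^(1/3) ≈ (143.0557 + 20.7969 + 205.379 + 153.9907 + 135.0057)^(1/3) = (658.228)^(1/3) ≈ 8.6988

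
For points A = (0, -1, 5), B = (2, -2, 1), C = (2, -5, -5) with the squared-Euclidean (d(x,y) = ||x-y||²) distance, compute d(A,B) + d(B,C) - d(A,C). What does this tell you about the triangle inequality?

d(A,B) = 2² + 1² + 4² = 21, d(B,C) = 0² + 3² + 6² = 45, d(A,C) = 2² + 4² + 10² = 120.
d(A,B) + d(B,C) - d(A,C) = 21 + 45 - 120 = 66 - 120 = -54. This is < 0, so the triangle inequality FAILS for these points (squared-Euclidean is not a metric).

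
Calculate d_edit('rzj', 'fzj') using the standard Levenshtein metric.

Let D[i][j] be the edit distance between the first i characters of 'rzj' and the first j characters of 'fzj', with D[i][0] = i, D[0][j] = j, and D[i][j] = D[i-1][j-1] if the characters match, else 1 + min(D[i-1][j], D[i][j-1], D[i-1][j-1]). Filling the table (rows: prefixes of 'rzj', columns: prefixes of 'fzj'):
     ε  f  z  j
  ε  0  1  2  3
  r  1  1  2  3
  z  2  2  1  2
  j  3  3  2  1
The bottom-right entry gives D[3][3] = 1, so no sequence of fewer than 1 edit works. Backtracking through the table gives one optimal edit sequence (1 edit):
  rzj → fzj (sub r→f @1)
Edit distance = 1.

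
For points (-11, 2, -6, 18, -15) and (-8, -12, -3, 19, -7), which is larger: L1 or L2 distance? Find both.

L1 = |-11 - (-8)| + |2 - (-12)| + |-6 - (-3)| + |18 - 19| + |-15 - (-7)| = 3 + 14 + 3 + 1 + 8 = 29
L2 = √(3² + 14² + 3² + 1² + 8²) = √279 ≈ 16.7033
L1 ≥ L2 always (equality iff movement is along one axis); L1 > L2 here.
Ratio L1/L2 = 29/√279 ≈ 1.7362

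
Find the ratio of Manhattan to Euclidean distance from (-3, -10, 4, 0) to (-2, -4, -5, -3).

L1 = |-3 - (-2)| + |-10 - (-4)| + |4 - (-5)| + |0 - (-3)| = 1 + 6 + 9 + 3 = 19
L2 = √(1² + 6² + 9² + 3²) = √127 ≈ 11.2694
L1 ≥ L2 always (equality iff movement is along one axis); L1 > L2 here.
Ratio L1/L2 = 19/√127 ≈ 1.686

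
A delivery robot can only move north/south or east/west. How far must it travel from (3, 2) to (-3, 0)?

Σ|x_i - y_i| = |3 - (-3)| + |2 - 0| = 6 + 2 = 8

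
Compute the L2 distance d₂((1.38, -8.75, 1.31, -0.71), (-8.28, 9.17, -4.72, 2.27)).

√(Σ(x_i - y_i)²) = √((1.38 - (-8.28))² + (-8.75 - 9.17)² + (1.31 - (-4.72))² + (-0.71 - 2.27)²)
= √(9.66² + (-17.92)² + 6.03² + (-2.98)²) = √(93.3156 + 321.1264 + 36.3609 + 8.8804) = √459.6833 ≈ 21.4402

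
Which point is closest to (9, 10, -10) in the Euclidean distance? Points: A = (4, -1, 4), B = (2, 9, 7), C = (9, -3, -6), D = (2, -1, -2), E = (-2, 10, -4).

Distances: d(A) ≈ 18.4932, d(B) ≈ 18.412, d(C) ≈ 13.6015, d(D) ≈ 15.2971, d(E) ≈ 12.53. Nearest: E = (-2, 10, -4) with distance 12.53.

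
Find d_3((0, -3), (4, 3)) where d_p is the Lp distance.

(Σ|x_i - y_i|^3)^(1/3) = (|0 - 4|^3 + |-3 - 3|^3)^(1/3)
= (4^3 + 6^3)^(1/3) = (64 + 216)^(1/3) = (280)^(1/3) ≈ 6.5421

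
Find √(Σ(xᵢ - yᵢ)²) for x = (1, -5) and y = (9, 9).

√(Σ(x_i - y_i)²) = √((1 - 9)² + (-5 - 9)²)
= √((-8)² + (-14)²) = √(64 + 196) = √260 ≈ 16.1245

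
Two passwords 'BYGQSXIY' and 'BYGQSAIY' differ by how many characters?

Differing positions: 6. Hamming distance = 1.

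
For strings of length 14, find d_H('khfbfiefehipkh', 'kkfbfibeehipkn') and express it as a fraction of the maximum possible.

Differing positions: 2, 7, 8, 14. Hamming distance = 4. The maximum possible Hamming distance for length-14 strings is 14, so d_H/14 = 4/14 ≈ 0.2857.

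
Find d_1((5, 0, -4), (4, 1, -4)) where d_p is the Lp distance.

Σ|x_i - y_i| = |5 - 4| + |0 - 1| + |-4 - (-4)| = 1 + 1 + 0 = 2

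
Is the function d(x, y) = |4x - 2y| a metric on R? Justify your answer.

No. d fails symmetry: d(2, 8) = |4·2 - 2·8| = |-8| = 8, but d(8, 2) = |4·8 - 2·2| = |28| = 28. Since 8 ≠ 28, d(x,y) ≠ d(y,x) in general.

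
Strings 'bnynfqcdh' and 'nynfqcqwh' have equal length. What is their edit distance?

Let D[i][j] be the edit distance between the first i characters of 'bnynfqcdh' and the first j characters of 'nynfqcqwh', with D[i][0] = i, D[0][j] = j, and D[i][j] = D[i-1][j-1] if the characters match, else 1 + min(D[i-1][j], D[i][j-1], D[i-1][j-1]). Filling the table (rows: prefixes of 'bnynfqcdh', columns: prefixes of 'nynfqcqwh'):
     ε  n  y  n  f  q  c  q  w  h
  ε  0  1  2  3  4  5  6  7  8  9
  b  1  1  2  3  4  5  6  7  8  9
  n  2  1  2  2  3  4  5  6  7  8
  y  3  2  1  2  3  4  5  6  7  8
  n  4  3  2  1  2  3  4  5  6  7
  f  5  4  3  2  1  2  3  4  5  6
  q  6  5  4  3  2  1  2  3  4  5
  c  7  6  5  4  3  2  1  2  3  4
  d  8  7  6  5  4  3  2  2  3  4
  h  9  8  7  6  5  4  3  3  3  3
The bottom-right entry gives D[9][9] = 3, so no sequence of fewer than 3 edits works. Backtracking through the table gives one optimal edit sequence (3 edits):
  bnynfqcdh → nynfqcdh (del b @1)
  nynfqcdh → nynfqcqdh (ins q @7)
  nynfqcqdh → nynfqcqwh (sub d→w @8)
Edit distance = 3.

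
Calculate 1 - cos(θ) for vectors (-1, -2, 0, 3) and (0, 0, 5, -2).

With u = (-1, -2, 0, 3), v = (0, 0, 5, -2):
u·v = (-1)·0 + (-2)·0 + 0·5 + 3·(-2) = 0 + 0 + 0 + (-6) = -6.
|u| = √((-1)² + (-2)² + 0² + 3²) = √14, |v| = √(0² + 0² + 5² + (-2)²) = √29, so |u||v| = √(14·29) = √406.
cos θ = (u·v)/(|u||v|) = -6/√406 ≈ -0.2978
Cosine distance = 1 - cos θ ≈ 1 - (-0.2978) = 1.2978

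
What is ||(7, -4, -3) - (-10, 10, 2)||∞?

max(|x_i - y_i|) = max(|7 - (-10)|, |-4 - 10|, |-3 - 2|) = max(17, 14, 5) = 17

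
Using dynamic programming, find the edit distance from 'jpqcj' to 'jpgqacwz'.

Let D[i][j] be the edit distance between the first i characters of 'jpqcj' and the first j characters of 'jpgqacwz', with D[i][0] = i, D[0][j] = j, and D[i][j] = D[i-1][j-1] if the characters match, else 1 + min(D[i-1][j], D[i][j-1], D[i-1][j-1]). Filling the table (rows: prefixes of 'jpqcj', columns: prefixes of 'jpgqacwz'):
     ε  j  p  g  q  a  c  w  z
  ε  0  1  2  3  4  5  6  7  8
  j  1  0  1  2  3  4  5  6  7
  p  2  1  0  1  2  3  4  5  6
  q  3  2  1  1  1  2  3  4  5
  c  4  3  2  2  2  2  2  3  4
  j  5  4  3  3  3  3  3  3  4
The bottom-right entry gives D[5][8] = 4, so no sequence of fewer than 4 edits works. Backtracking through the table gives one optimal edit sequence (4 edits):
  jpqcj → jpgqcj (ins g @3)
  jpgqcj → jpgqacj (ins a @5)
  jpgqacj → jpgqacwj (ins w @7)
  jpgqacwj → jpgqacwz (sub j→z @8)
Edit distance = 4.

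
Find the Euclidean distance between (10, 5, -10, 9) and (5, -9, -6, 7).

√(Σ(x_i - y_i)²) = √((10 - 5)² + (5 - (-9))² + (-10 - (-6))² + (9 - 7)²)
= √(5² + 14² + (-4)² + 2²) = √(25 + 196 + 16 + 4) = √241 ≈ 15.5242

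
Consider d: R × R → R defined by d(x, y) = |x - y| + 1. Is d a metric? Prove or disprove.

No. d fails identity of indiscernibles (specifically d(x,x) = 0): d(-7, -7) = |-7 - (-7)| + 1 = 0 + 1 = 1 ≠ 0.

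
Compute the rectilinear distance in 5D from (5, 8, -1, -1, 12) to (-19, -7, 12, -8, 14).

Σ|x_i - y_i| = |5 - (-19)| + |8 - (-7)| + |-1 - 12| + |-1 - (-8)| + |12 - 14| = 24 + 15 + 13 + 7 + 2 = 61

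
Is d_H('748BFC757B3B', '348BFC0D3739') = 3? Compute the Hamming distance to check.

Differing positions: 1, 7, 8, 9, 10, 12. Hamming distance = 6, so the claim that d_H = 3 is false.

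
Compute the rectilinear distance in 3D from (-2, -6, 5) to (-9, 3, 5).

Σ|x_i - y_i| = |-2 - (-9)| + |-6 - 3| + |5 - 5| = 7 + 9 + 0 = 16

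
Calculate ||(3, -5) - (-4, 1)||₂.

√(Σ(x_i - y_i)²) = √((3 - (-4))² + (-5 - 1)²)
= √(7² + (-6)²) = √(49 + 36) = √85 ≈ 9.2195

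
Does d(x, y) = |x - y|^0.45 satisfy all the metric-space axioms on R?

Yes. With 0 < p = 0.45 ≤ 1, d(x,y) = |x-y|^0.45 is a metric on R. Non-negativity and symmetry are immediate; |x-y|^0.45 = 0 ⟺ |x-y| = 0 ⟺ x = y. For the triangle inequality, the function t ↦ t^0.45 is subadditive on [0,∞) when p ≤ 1, so |x-z|^0.45 ≤ (|x-y| + |y-z|)^0.45 ≤ |x-y|^0.45 + |y-z|^0.45.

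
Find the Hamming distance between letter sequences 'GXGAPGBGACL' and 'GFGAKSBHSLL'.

Differing positions: 2, 5, 6, 8, 9, 10. Hamming distance = 6.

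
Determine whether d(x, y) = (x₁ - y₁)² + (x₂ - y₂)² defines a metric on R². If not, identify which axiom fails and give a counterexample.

No. The squared Euclidean distance fails the triangle inequality. Counterexample: x = (0, 0), y = (1, 1), z = (2, 2). d(x,z) = 2² + 2² = 8, but d(x,y) + d(y,z) = (1² + 1²) + (1² + 1²) = 2 + 2 = 4. Since 8 > 4, the triangle inequality is violated. (Note: √d, the ordinary Euclidean distance, IS a metric.)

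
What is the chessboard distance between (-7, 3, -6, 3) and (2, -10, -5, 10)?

max(|x_i - y_i|) = max(|-7 - 2|, |3 - (-10)|, |-6 - (-5)|, |3 - 10|) = max(9, 13, 1, 7) = 13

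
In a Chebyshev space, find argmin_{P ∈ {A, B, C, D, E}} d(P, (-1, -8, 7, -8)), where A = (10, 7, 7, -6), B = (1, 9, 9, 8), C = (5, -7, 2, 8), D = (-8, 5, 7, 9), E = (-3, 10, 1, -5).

Distances: d(A) = 15, d(B) = 17, d(C) = 16, d(D) = 17, d(E) = 18. Nearest: A = (10, 7, 7, -6) with distance 15.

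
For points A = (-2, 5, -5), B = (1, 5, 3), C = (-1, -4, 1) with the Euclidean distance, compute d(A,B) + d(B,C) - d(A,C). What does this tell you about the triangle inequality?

d(A,B) = √(3² + 0² + 8²) = √73 ≈ 8.544, d(B,C) = √(2² + 9² + 2²) = √89 ≈ 9.434, d(A,C) = √(1² + 9² + 6²) = √118 ≈ 10.8628.
d(A,B) + d(B,C) - d(A,C) = 8.544 + 9.434 - 10.8628 = 17.978 - 10.8628 = 7.1152 (to 4 decimal places). This is ≥ 0, so the triangle inequality holds for these points.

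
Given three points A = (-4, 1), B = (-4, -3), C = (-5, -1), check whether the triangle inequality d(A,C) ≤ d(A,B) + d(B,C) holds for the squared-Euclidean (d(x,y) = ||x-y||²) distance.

d(A,B) = 0² + 4² = 16, d(B,C) = 1² + 2² = 5, d(A,C) = 1² + 2² = 5.
d(A,C) = 5 ≤ 16 + 5 = 21. Triangle inequality is satisfied.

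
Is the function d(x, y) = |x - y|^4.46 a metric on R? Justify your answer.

No. d(x,y) = |x-y|^4.46 fails the triangle inequality since p = 4.46 > 1. Counterexample: x = -5, y = 5, z = 8. d(x,z) = |-5 - 8|^4.46 = 13^4.46 ≈ 92936.7222, but d(x,y) + d(y,z) = 10^4.46 + 3^4.46 ≈ 28840.315 + 134.2644 = 28974.5794. Since 92936.7222 > 28974.5794, the triangle inequality is violated.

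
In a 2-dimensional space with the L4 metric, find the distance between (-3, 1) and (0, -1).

(Σ|x_i - y_i|^4)^(1/4) = (|-3 - 0|^4 + |1 - (-1)|^4)^(1/4)
= (3^4 + 2^4)^(1/4) = (81 + 16)^(1/4) = (97)^(1/4) ≈ 3.1383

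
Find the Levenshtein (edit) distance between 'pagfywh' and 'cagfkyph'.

Let D[i][j] be the edit distance between the first i characters of 'pagfywh' and the first j characters of 'cagfkyph', with D[i][0] = i, D[0][j] = j, and D[i][j] = D[i-1][j-1] if the characters match, else 1 + min(D[i-1][j], D[i][j-1], D[i-1][j-1]). Filling the table (rows: prefixes of 'pagfywh', columns: prefixes of 'cagfkyph'):
     ε  c  a  g  f  k  y  p  h
  ε  0  1  2  3  4  5  6  7  8
  p  1  1  2  3  4  5  6  6  7
  a  2  2  1  2  3  4  5  6  7
  g  3  3  2  1  2  3  4  5  6
  f  4  4  3  2  1  2  3  4  5
  y  5  5  4  3  2  2  2  3  4
  w  6  6  5  4  3  3  3  3  4
  h  7  7  6  5  4  4  4  4  3
The bottom-right entry gives D[7][8] = 3, so no sequence of fewer than 3 edits works. Backtracking through the table gives one optimal edit sequence (3 edits):
  pagfywh → cagfywh (sub p→c @1)
  cagfywh → cagfkywh (ins k @5)
  cagfkywh → cagfkyph (sub w→p @7)
Edit distance = 3.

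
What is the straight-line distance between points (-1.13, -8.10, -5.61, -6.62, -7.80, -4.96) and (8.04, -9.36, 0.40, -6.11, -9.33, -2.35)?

√(Σ(x_i - y_i)²) = √((-1.13 - 8.04)² + (-8.1 - (-9.36))² + (-5.61 - 0.4)² + (-6.62 - (-6.11))² + (-7.8 - (-9.33))² + (-4.96 - (-2.35))²)
= √((-9.17)² + 1.26² + (-6.01)² + (-0.51)² + 1.53² + (-2.61)²) = √(84.0889 + 1.5876 + 36.1201 + 0.2601 + 2.3409 + 6.8121) = √131.2097 ≈ 11.4547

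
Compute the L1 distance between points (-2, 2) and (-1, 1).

Σ|x_i - y_i| = |-2 - (-1)| + |2 - 1| = 1 + 1 = 2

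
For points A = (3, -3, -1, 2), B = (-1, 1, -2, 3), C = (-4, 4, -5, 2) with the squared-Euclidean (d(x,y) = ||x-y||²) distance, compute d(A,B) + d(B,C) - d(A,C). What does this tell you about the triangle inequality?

d(A,B) = 4² + 4² + 1² + 1² = 34, d(B,C) = 3² + 3² + 3² + 1² = 28, d(A,C) = 7² + 7² + 4² + 0² = 114.
d(A,B) + d(B,C) - d(A,C) = 34 + 28 - 114 = 62 - 114 = -52. This is < 0, so the triangle inequality FAILS for these points (squared-Euclidean is not a metric).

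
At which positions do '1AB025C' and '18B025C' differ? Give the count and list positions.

Differing positions: 2. Hamming distance = 1.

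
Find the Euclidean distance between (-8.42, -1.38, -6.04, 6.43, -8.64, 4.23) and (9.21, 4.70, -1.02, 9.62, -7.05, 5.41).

√(Σ(x_i - y_i)²) = √((-8.42 - 9.21)² + (-1.38 - 4.7)² + (-6.04 - (-1.02))² + (6.43 - 9.62)² + (-8.64 - (-7.05))² + (4.23 - 5.41)²)
= √((-17.63)² + (-6.08)² + (-5.02)² + (-3.19)² + (-1.59)² + (-1.18)²) = √(310.8169 + 36.9664 + 25.2004 + 10.1761 + 2.5281 + 1.3924) = √387.0803 ≈ 19.6744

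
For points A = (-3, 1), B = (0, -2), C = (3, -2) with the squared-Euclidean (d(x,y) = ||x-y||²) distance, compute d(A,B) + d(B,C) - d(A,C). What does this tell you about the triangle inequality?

d(A,B) = 3² + 3² = 18, d(B,C) = 3² + 0² = 9, d(A,C) = 6² + 3² = 45.
d(A,B) + d(B,C) - d(A,C) = 18 + 9 - 45 = 27 - 45 = -18. This is < 0, so the triangle inequality FAILS for these points (squared-Euclidean is not a metric).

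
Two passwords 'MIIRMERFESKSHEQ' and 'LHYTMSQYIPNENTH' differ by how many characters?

Differing positions: 1, 2, 3, 4, 6, 7, 8, 9, 10, 11, 12, 13, 14, 15. Hamming distance = 14.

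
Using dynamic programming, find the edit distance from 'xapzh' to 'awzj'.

Let D[i][j] be the edit distance between the first i characters of 'xapzh' and the first j characters of 'awzj', with D[i][0] = i, D[0][j] = j, and D[i][j] = D[i-1][j-1] if the characters match, else 1 + min(D[i-1][j], D[i][j-1], D[i-1][j-1]). Filling the table (rows: prefixes of 'xapzh', columns: prefixes of 'awzj'):
     ε  a  w  z  j
  ε  0  1  2  3  4
  x  1  1  2  3  4
  a  2  1  2  3  4
  p  3  2  2  3  4
  z  4  3  3  2  3
  h  5  4  4  3  3
The bottom-right entry gives D[5][4] = 3, so no sequence of fewer than 3 edits works. Backtracking through the table gives one optimal edit sequence (3 edits):
  xapzh → apzh (del x @1)
  apzh → awzh (sub p→w @2)
  awzh → awzj (sub h→j @4)
Edit distance = 3.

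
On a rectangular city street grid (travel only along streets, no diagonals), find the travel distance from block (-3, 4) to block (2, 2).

Σ|x_i - y_i| = |-3 - 2| + |4 - 2| = 5 + 2 = 7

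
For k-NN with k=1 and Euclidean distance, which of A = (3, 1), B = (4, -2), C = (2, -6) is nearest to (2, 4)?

Distances: d(A) ≈ 3.1623, d(B) ≈ 6.3246, d(C) = 10. Nearest: A = (3, 1) with distance 3.1623.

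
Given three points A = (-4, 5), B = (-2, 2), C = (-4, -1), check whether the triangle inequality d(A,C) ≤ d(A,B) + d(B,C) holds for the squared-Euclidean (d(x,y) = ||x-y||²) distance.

d(A,B) = 2² + 3² = 13, d(B,C) = 2² + 3² = 13, d(A,C) = 0² + 6² = 36.
d(A,C) = 36 > 13 + 13 = 26. Triangle inequality is VIOLATED. (Squared-Euclidean is not a metric — this is a counterexample.)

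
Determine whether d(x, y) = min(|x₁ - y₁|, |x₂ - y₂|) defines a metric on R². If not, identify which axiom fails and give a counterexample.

No. d fails identity of indiscernibles: take x = (-1, 0) and y = (-1, 7). Then d(x,y) = min(|-1 - (-1)|, |0 - 7|) = min(0, 7) = 0, yet x ≠ y.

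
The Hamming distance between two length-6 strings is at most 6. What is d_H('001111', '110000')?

Differing positions: 1, 2, 3, 4, 5, 6. Hamming distance = 6. The maximum possible Hamming distance for length-6 strings is 6, so d_H/6 = 6/6 = 1.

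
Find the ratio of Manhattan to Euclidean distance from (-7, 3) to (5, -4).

L1 = |-7 - 5| + |3 - (-4)| = 12 + 7 = 19
L2 = √(12² + 7²) = √193 ≈ 13.8924
L1 ≥ L2 always (equality iff movement is along one axis); L1 > L2 here.
Ratio L1/L2 = 19/√193 ≈ 1.3676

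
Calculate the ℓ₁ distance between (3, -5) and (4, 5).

Σ|x_i - y_i| = |3 - 4| + |-5 - 5| = 1 + 10 = 11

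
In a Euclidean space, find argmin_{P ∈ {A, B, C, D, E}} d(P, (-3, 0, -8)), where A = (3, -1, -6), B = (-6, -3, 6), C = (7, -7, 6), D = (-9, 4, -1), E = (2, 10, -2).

Distances: d(A) ≈ 6.4031, d(B) ≈ 14.6287, d(C) ≈ 18.5742, d(D) ≈ 10.0499, d(E) ≈ 12.6886. Nearest: A = (3, -1, -6) with distance 6.4031.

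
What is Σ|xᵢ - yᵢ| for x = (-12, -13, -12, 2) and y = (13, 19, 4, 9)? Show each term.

Σ|x_i - y_i| = |-12 - 13| + |-13 - 19| + |-12 - 4| + |2 - 9| = 25 + 32 + 16 + 7 = 80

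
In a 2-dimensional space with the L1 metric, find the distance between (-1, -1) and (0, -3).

Σ|x_i - y_i| = |-1 - 0| + |-1 - (-3)| = 1 + 2 = 3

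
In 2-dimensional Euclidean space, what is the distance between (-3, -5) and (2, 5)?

√(Σ(x_i - y_i)²) = √((-3 - 2)² + (-5 - 5)²)
= √((-5)² + (-10)²) = √(25 + 100) = √125 ≈ 11.1803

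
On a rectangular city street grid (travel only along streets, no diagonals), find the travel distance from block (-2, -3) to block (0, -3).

Σ|x_i - y_i| = |-2 - 0| + |-3 - (-3)| = 2 + 0 = 2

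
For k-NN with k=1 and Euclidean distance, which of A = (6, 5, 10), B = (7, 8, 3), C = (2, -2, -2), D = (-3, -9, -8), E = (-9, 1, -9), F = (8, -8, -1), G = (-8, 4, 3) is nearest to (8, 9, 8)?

Distances: d(A) ≈ 4.899, d(B) ≈ 5.1962, d(C) ≈ 16.0312, d(D) ≈ 26.4764, d(E) ≈ 25.3377, d(F) ≈ 19.2354, d(G) ≈ 17.4929. Nearest: A = (6, 5, 10) with distance 4.899.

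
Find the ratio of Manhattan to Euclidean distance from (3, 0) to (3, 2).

L1 = |3 - 3| + |0 - 2| = 0 + 2 = 2
L2 = √(0² + 2²) = √4 = 2
L1 ≥ L2 always (equality iff movement is along one axis); L1 = L2 here (movement is along a single axis).
Ratio L1/L2 = 2/2 = 1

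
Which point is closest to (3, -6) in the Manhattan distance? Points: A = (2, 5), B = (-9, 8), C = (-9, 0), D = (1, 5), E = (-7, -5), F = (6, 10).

Distances: d(A) = 12, d(B) = 26, d(C) = 18, d(D) = 13, d(E) = 11, d(F) = 19. Nearest: E = (-7, -5) with distance 11.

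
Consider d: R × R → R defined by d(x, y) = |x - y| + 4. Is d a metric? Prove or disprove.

No. d fails identity of indiscernibles (specifically d(x,x) = 0): d(-6, -6) = |-6 - (-6)| + 4 = 0 + 4 = 4 ≠ 0.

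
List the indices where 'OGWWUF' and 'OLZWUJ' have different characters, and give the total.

Differing positions: 2, 3, 6. Hamming distance = 3.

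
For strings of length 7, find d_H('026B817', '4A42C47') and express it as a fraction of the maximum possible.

Differing positions: 1, 2, 3, 4, 5, 6. Hamming distance = 6. The maximum possible Hamming distance for length-7 strings is 7, so d_H/7 = 6/7 ≈ 0.8571.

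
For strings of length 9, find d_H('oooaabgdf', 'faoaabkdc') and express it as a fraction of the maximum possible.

Differing positions: 1, 2, 7, 9. Hamming distance = 4. The maximum possible Hamming distance for length-9 strings is 9, so d_H/9 = 4/9 ≈ 0.4444.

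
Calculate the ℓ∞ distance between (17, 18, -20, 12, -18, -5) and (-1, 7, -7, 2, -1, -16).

max(|x_i - y_i|) = max(|17 - (-1)|, |18 - 7|, |-20 - (-7)|, |12 - 2|, |-18 - (-1)|, |-5 - (-16)|) = max(18, 11, 13, 10, 17, 11) = 18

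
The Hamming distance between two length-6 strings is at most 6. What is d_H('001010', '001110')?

Differing positions: 4. Hamming distance = 1. The maximum possible Hamming distance for length-6 strings is 6, so d_H/6 = 1/6 ≈ 0.1667.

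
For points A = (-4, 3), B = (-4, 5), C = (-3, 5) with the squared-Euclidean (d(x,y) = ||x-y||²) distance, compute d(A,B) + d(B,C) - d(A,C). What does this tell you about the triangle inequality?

d(A,B) = 0² + 2² = 4, d(B,C) = 1² + 0² = 1, d(A,C) = 1² + 2² = 5.
d(A,B) + d(B,C) - d(A,C) = 4 + 1 - 5 = 5 - 5 = 0. This is ≥ 0, so the triangle inequality holds for these points.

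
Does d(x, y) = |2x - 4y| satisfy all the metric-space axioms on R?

No. d fails symmetry: d(7, 2) = |2·7 - 4·2| = |6| = 6, but d(2, 7) = |2·2 - 4·7| = |-24| = 24. Since 6 ≠ 24, d(x,y) ≠ d(y,x) in general.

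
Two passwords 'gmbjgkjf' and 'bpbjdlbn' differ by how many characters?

Differing positions: 1, 2, 5, 6, 7, 8. Hamming distance = 6.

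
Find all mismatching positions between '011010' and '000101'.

Differing positions: 2, 3, 4, 5, 6. Hamming distance = 5.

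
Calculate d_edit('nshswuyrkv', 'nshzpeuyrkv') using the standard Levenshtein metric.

Let D[i][j] be the edit distance between the first i characters of 'nshswuyrkv' and the first j characters of 'nshzpeuyrkv', with D[i][0] = i, D[0][j] = j, and D[i][j] = D[i-1][j-1] if the characters match, else 1 + min(D[i-1][j], D[i][j-1], D[i-1][j-1]). Filling the table (rows: prefixes of 'nshswuyrkv', columns: prefixes of 'nshzpeuyrkv'):
     ε  n  s  h  z  p  e  u  y  r  k  v
  ε  0  1  2  3  4  5  6  7  8  9 10 11
  n  1  0  1  2  3  4  5  6  7  8  9 10
  s  2  1  0  1  2  3  4  5  6  7  8  9
  h  3  2  1  0  1  2  3  4  5  6  7  8
  s  4  3  2  1  1  2  3  4  5  6  7  8
  w  5  4  3  2  2  2  3  4  5  6  7  8
  u  6  5  4  3  3  3  3  3  4  5  6  7
  y  7  6  5  4  4  4  4  4  3  4  5  6
  r  8  7  6  5  5  5  5  5  4  3  4  5
  k  9  8  7  6  6  6  6  6  5  4  3  4
  v 10  9  8  7  7  7  7  7  6  5  4  3
The bottom-right entry gives D[10][11] = 3, so no sequence of fewer than 3 edits works. Backtracking through the table gives one optimal edit sequence (3 edits):
  nshswuyrkv → nshzswuyrkv (ins z @4)
  nshzswuyrkv → nshzpwuyrkv (sub s→p @5)
  nshzpwuyrkv → nshzpeuyrkv (sub w→e @6)
Edit distance = 3.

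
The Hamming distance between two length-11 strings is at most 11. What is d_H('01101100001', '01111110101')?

Differing positions: 4, 7, 9. Hamming distance = 3. The maximum possible Hamming distance for length-11 strings is 11, so d_H/11 = 3/11 ≈ 0.2727.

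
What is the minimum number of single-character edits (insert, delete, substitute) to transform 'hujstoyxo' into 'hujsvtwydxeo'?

Let D[i][j] be the edit distance between the first i characters of 'hujstoyxo' and the first j characters of 'hujsvtwydxeo', with D[i][0] = i, D[0][j] = j, and D[i][j] = D[i-1][j-1] if the characters match, else 1 + min(D[i-1][j], D[i][j-1], D[i-1][j-1]). Filling the table (rows: prefixes of 'hujstoyxo', columns: prefixes of 'hujsvtwydxeo'):
     ε  h  u  j  s  v  t  w  y  d  x  e  o
  ε  0  1  2  3  4  5  6  7  8  9 10 11 12
  h  1  0  1  2  3  4  5  6  7  8  9 10 11
  u  2  1  0  1  2  3  4  5  6  7  8  9 10
  j  3  2  1  0  1  2  3  4  5  6  7  8  9
  s  4  3  2  1  0  1  2  3  4  5  6  7  8
  t  5  4  3  2  1  1  1  2  3  4  5  6  7
  o  6  5  4  3  2  2  2  2  3  4  5  6  6
  y  7  6  5  4  3  3  3  3  2  3  4  5  6
  x  8  7  6  5  4  4  4  4  3  3  3  4  5
  o  9  8  7  6  5  5  5  5  4  4  4  4  4
The bottom-right entry gives D[9][12] = 4, so no sequence of fewer than 4 edits works. Backtracking through the table gives one optimal edit sequence (4 edits):
  hujstoyxo → hujsvtoyxo (ins v @5)
  hujsvtoyxo → hujsvtwyxo (sub o→w @7)
  hujsvtwyxo → hujsvtwydxo (ins d @9)
  hujsvtwydxo → hujsvtwydxeo (ins e @11)
Edit distance = 4.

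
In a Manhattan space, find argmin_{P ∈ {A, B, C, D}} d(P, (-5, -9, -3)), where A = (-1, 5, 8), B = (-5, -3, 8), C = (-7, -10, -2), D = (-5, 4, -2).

Distances: d(A) = 29, d(B) = 17, d(C) = 4, d(D) = 14. Nearest: C = (-7, -10, -2) with distance 4.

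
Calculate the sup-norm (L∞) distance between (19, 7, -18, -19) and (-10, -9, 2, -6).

max(|x_i - y_i|) = max(|19 - (-10)|, |7 - (-9)|, |-18 - 2|, |-19 - (-6)|) = max(29, 16, 20, 13) = 29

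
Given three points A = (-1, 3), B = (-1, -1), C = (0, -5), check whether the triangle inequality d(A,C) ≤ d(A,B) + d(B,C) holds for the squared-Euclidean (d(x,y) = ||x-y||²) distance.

d(A,B) = 0² + 4² = 16, d(B,C) = 1² + 4² = 17, d(A,C) = 1² + 8² = 65.
d(A,C) = 65 > 16 + 17 = 33. Triangle inequality is VIOLATED. (Squared-Euclidean is not a metric — this is a counterexample.)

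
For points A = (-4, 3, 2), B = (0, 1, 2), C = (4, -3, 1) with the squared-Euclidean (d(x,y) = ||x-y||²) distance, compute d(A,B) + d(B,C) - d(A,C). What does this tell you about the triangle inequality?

d(A,B) = 4² + 2² + 0² = 20, d(B,C) = 4² + 4² + 1² = 33, d(A,C) = 8² + 6² + 1² = 101.
d(A,B) + d(B,C) - d(A,C) = 20 + 33 - 101 = 53 - 101 = -48. This is < 0, so the triangle inequality FAILS for these points (squared-Euclidean is not a metric).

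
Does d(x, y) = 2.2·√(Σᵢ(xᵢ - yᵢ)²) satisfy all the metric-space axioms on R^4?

Yes. The L2 (Euclidean) norm induces a metric on R^4, and multiplying a metric by a positive constant 2.2 > 0 preserves all four axioms: non-negativity (2.2·||x-y|| ≥ 0), identity (2.2·||x-y|| = 0 ⟺ ||x-y|| = 0 ⟺ x = y), symmetry (||x-y|| = ||y-x||), and the triangle inequality (2.2·||x-z|| ≤ 2.2·||x-y|| + 2.2·||y-z||). So d is a metric.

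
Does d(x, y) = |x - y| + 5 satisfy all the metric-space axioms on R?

No. d fails identity of indiscernibles (specifically d(x,x) = 0): d(-3, -3) = |-3 - (-3)| + 5 = 0 + 5 = 5 ≠ 0.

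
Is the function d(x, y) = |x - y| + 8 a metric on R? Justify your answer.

No. d fails identity of indiscernibles (specifically d(x,x) = 0): d(-5, -5) = |-5 - (-5)| + 8 = 0 + 8 = 8 ≠ 0.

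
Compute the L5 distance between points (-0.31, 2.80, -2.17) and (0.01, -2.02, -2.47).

(Σ|x_i - y_i|^5)^(1/5) = (|-0.31 - 0.01|^5 + |2.8 - (-2.02)|^5 + |-2.17 - (-2.47)|^5)^(1/5)
= (0.32^5 + 4.82^5 + 0.3^5)^(1/5) ≈ (0.0034 + 2601.5681 + 0.0024)^(1/5) = (2601.5739)^(1/5) ≈ 4.82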